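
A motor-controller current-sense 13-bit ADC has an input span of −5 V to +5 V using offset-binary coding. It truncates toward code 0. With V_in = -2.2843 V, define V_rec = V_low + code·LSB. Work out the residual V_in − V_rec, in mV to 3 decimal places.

0.856 mV

One LSB is 10 V / 8192 = 1.221 mV.
Scaled input = 2224.7014 LSBs, so code = 2224.
Code 2224 maps back to (−5) + 2224×0.0012207 V = -2.2851562 V.
Error = -2.2843 − (−2.2851562) = 0.00085625 V = 0.856 mV.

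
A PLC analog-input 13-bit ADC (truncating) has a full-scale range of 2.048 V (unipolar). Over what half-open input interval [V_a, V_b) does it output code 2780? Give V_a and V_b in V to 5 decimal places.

LSB = 2.048/2^13 = 250.00 µV.
V_a = V_low + 2780·LSB = 0.695 V; V_b = V_low + 2781·LSB = 0.69525 V.

[0.69500 V, 0.69525 V)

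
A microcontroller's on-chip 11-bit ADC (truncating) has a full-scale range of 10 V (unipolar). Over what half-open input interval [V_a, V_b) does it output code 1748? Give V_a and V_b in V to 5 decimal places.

[8.53516 V, 8.54004 V)

LSB = 10/2^11 = 4.883 mV.
V_a = V_low + 1748·LSB = 8.53516 V; V_b = V_low + 1749·LSB = 8.54004 V.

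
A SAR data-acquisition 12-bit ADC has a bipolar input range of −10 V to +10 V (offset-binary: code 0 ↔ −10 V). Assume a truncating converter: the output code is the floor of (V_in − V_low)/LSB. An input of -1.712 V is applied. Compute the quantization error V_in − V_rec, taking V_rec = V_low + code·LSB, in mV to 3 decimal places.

One LSB is 20 V / 4096 = 4.883 mV.
(-1.712 − (−10))/0.00488281 = 1697.3824; ⌊·⌋ gives code 1697.
Code 1697 maps back to (−10) + 1697×0.00488281 V = -1.7138672 V.
Error = -1.712 − (−1.7138672) = 0.00186719 V = 1.867 mV.

1.867 mV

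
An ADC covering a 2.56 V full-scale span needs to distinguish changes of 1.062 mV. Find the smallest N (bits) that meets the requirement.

12 bits

Number of steps required ≥ 2.56 V / 1.062 mV = 2410.55.
Need 2^N ≥ 2410.55; 2^11 = 2048, 2^12 = 4096.
Minimum N = 12.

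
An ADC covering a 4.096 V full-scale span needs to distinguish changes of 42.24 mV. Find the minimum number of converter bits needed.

7 bits

Number of steps required ≥ 4.096 V / 42.24 mV = 96.97.
Need 2^N ≥ 96.97; 2^6 = 64, 2^7 = 128.
Minimum N = 7.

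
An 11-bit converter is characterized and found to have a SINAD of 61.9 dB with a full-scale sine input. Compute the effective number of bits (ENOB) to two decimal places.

ENOB = (SINAD − 1.76) / 6.02 = (61.9 − 1.76)/6.02 = 9.990.

9.99 bits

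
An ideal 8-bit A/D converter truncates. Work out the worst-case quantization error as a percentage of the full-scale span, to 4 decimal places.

0.3906 %

Truncating → worst-case error = 1 LSB = V_FS/2^8, so 100/256 = 0.390625 % of full scale.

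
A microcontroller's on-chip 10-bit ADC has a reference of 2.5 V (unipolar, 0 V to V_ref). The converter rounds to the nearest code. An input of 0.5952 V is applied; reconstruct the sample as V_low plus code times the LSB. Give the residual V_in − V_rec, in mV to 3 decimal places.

LSB = 2.5/2^10 = 2.441 mV.
(V_in − V_low)/LSB = (0.5952 − 0)/0.00244141 = 243.7939 → code 244 (round).
Code 244 maps back to 0 + 244×0.00244141 V = 0.59570312 V.
Error = 0.5952 − 0.59570312 = -0.000503125 V = -0.503 mV.

-0.503 mV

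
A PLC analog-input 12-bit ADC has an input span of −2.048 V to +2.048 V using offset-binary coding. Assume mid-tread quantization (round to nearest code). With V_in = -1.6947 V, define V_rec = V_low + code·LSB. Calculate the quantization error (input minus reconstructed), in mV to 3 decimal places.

0.300 mV

LSB = 4.096/2^12 = 1.000 mV.
(V_in − V_low)/LSB = (-1.6947 − (−2.048))/0.001 = 353.3000 → code 353 (round).
V_rec = (−2.048) + 353·0.001 = -1.695 V.
Error = -1.6947 − (−1.695) = 0.0003 V = 0.300 mV.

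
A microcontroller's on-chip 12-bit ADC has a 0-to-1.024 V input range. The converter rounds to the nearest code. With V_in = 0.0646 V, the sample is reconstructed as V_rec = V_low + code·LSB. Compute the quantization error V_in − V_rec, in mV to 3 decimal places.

0.100 mV

LSB = 1.024/2^12 = 250.00 µV.
(V_in − V_low)/LSB = (0.0646 − 0)/0.00025 = 258.4000 → code 258 (round).
Code 258 maps back to 0 + 258×0.00025 V = 0.0645 V.
Difference: 0.0001 V → 0.100 mV.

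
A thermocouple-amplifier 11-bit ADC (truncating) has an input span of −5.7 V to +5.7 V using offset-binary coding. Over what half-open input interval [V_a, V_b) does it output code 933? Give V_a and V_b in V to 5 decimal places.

[-0.50654 V, -0.50098 V)

LSB = 11.4/2^11 = 5.566 mV.
V_a = V_low + 933·LSB = -0.506543 V; V_b = V_low + 934·LSB = -0.500977 V.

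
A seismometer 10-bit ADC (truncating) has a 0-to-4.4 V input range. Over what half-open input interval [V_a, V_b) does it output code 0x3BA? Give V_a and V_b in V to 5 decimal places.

LSB = 4.4/2^10 = 4.297 mV.
Code 0x3BA = 954 decimal.
V_a = V_low + 954·LSB = 4.09922 V; V_b = V_low + 955·LSB = 4.10352 V.

[4.09922 V, 4.10352 V)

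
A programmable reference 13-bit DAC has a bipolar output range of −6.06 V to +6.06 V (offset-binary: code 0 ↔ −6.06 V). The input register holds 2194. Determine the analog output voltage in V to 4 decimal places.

LSB = 12.12 V / 2^13 = 1.479 mV.
V_out = (−6.06) + 2194 × 0.00147949 V = -2.81399 V.

-2.8140 V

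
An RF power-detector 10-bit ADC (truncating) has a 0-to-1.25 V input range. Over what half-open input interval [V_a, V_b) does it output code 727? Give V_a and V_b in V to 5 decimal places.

LSB = 1.25/2^10 = 1.221 mV.
V_a = V_low + 727·LSB = 0.887451 V; V_b = V_low + 728·LSB = 0.888672 V.

[0.88745 V, 0.88867 V)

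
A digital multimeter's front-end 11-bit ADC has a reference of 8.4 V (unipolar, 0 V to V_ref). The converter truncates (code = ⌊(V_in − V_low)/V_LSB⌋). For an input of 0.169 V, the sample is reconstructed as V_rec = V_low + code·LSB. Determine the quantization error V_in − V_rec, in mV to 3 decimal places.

0.836 mV

Step size: 8.4 V ÷ 2^11 = 4.102 mV.
(0.169 − 0)/0.00410156 = 41.2038; ⌊·⌋ gives code 41.
Code 41 maps back to 0 + 41×0.00410156 V = 0.16816406 V.
Difference: 0.000835937 V → 0.836 mV.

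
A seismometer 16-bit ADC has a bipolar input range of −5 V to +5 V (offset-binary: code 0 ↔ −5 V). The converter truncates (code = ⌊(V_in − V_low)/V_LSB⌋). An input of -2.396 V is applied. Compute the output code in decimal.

LSB = 10 V / 65536 = 152.59 µV.
(V_in − V_low)/LSB = (-2.396 − (−5)) / 0.000152588 = 17065.574.
⌊·⌋(17065.574) = 17065.

code 17065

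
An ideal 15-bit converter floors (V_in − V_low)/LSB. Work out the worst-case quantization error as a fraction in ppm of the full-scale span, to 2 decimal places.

30.52 ppm

Truncating → worst-case error = 1 LSB = V_FS/2^15, so 1e+06/32768 = 30.5176 ppm of full scale.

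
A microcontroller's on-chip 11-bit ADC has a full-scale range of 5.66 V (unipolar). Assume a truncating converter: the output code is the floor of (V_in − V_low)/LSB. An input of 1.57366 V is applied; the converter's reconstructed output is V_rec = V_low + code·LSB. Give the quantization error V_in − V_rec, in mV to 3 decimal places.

1.131 mV

Step size: 5.66 V ÷ 2^11 = 2.764 mV.
(1.57366 − 0)/0.00276367 = 569.4091; ⌊·⌋ gives code 569.
Code 569 maps back to 0 + 569×0.00276367 V = 1.5725293 V.
V_in − V_rec = 0.0011307 V = 1.131 mV.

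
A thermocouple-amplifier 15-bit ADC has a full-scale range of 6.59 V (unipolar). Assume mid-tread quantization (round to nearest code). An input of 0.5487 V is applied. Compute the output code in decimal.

code 2728

LSB = 6.59 V / 32768 = 201.11 µV.
Input sits at 2728.346 steps above V_low.
round(2728.346) = 2728.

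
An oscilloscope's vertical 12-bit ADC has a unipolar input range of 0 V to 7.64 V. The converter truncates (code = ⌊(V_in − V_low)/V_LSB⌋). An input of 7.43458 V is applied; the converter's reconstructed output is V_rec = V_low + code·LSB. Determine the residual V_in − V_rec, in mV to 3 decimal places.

1.621 mV

Step size: 7.64 V ÷ 2^12 = 1.865 mV.
(V_in − V_low)/LSB = (7.43458 − 0)/0.00186523 = 3985.8691 → code 3985 (floor).
Reconstructed: 7.432959 V.
V_in − V_rec = 0.00162102 V = 1.621 mV.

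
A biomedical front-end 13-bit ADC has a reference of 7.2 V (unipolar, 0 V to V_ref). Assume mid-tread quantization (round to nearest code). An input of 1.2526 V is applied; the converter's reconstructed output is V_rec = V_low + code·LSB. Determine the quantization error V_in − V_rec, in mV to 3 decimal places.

One LSB is 7.2 V / 8192 = 0.879 mV.
(V_in − V_low)/LSB = (1.2526 − 0)/0.000878906 = 1425.1804 → code 1425 (round).
V_rec = 0 + 1425·0.000878906 = 1.2524414 V.
Difference: 0.000158594 V → 0.159 mV.

0.159 mV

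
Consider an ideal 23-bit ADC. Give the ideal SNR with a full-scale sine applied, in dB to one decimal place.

SNR ≈ 6.02·N + 1.76 dB = 6.02·23 + 1.76 = 140.22 dB.

140.2 dB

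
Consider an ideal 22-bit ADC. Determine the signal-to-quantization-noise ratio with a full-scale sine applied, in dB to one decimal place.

134.2 dB

SNR ≈ 6.02·N + 1.76 dB = 6.02·22 + 1.76 = 134.20 dB.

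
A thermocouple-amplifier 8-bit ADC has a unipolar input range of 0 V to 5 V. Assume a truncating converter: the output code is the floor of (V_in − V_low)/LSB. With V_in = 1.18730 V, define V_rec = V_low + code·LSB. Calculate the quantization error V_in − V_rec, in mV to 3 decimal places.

15.425 mV

One LSB is 5 V / 256 = 19.531 mV.
(1.18730 − 0)/0.0195312 = 60.7898; ⌊·⌋ gives code 60.
Code 60 maps back to 0 + 60×0.0195312 V = 1.171875 V.
Difference: 0.015425 V → 15.425 mV.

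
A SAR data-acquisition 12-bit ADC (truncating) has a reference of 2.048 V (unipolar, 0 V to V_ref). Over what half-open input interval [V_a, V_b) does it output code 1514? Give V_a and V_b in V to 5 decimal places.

LSB = 2.048/2^12 = 0.500 mV.
V_a = V_low + 1514·LSB = 0.757 V; V_b = V_low + 1515·LSB = 0.7575 V.

[0.75700 V, 0.75750 V)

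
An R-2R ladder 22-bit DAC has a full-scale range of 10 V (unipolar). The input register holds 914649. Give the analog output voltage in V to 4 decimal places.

LSB = 10 V / 2^22 = 2.38 µV.
V_out = 0 + 914649 × 2.38419e-06 V = 2.18069 V.

2.1807 V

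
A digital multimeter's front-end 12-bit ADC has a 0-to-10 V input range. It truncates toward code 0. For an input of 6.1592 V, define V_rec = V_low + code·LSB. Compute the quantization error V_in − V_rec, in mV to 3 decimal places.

LSB = 10/2^12 = 2.441 mV.
(6.1592 − 0)/0.00244141 = 2522.8083; ⌊·⌋ gives code 2522.
Code 2522 maps back to 0 + 2522×0.00244141 V = 6.1572266 V.
V_in − V_rec = 0.00197344 V = 1.973 mV.

1.973 mV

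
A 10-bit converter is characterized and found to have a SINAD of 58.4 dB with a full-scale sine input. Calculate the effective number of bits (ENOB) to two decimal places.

ENOB = (SINAD − 1.76) / 6.02 = (58.4 − 1.76)/6.02 = 9.409.

9.41 bits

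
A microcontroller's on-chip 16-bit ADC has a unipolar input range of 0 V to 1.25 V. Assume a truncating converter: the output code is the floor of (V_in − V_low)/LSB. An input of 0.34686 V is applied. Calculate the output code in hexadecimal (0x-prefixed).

code 0x4709 (decimal 18185)

LSB = 1.25 V / 65536 = 19.07 µV.
(0.34686 − 0) / 1.90735e-05 = 18185.454 LSBs.
So the output code is 18185.
In hexadecimal (0x-prefixed): 0x4709.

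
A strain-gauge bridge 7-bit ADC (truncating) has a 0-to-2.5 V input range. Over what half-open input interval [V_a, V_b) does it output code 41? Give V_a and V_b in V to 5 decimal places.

LSB = 2.5/2^7 = 19.531 mV.
V_a = V_low + 41·LSB = 0.800781 V; V_b = V_low + 42·LSB = 0.820312 V.

[0.80078 V, 0.82031 V)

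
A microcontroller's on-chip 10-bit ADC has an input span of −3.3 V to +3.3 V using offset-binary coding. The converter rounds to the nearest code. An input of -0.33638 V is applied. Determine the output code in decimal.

code 460

LSB = 6.6 V / 1024 = 6.445 mV.
Input sits at 459.810 steps above V_low.
Round → code 460.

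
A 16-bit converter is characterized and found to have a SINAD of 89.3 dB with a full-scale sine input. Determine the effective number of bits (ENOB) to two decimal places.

ENOB = (SINAD − 1.76) / 6.02 = (89.3 − 1.76)/6.02 = 14.542.

14.54 bits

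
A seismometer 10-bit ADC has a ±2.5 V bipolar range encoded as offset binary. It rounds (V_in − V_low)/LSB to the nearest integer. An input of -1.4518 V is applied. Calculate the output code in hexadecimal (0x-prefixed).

LSB = 5 V / 1024 = 4.883 mV.
Input sits at 214.671 steps above V_low.
round(214.671) = 215.
In hexadecimal (0x-prefixed): 0xD7.

code 0xD7 (decimal 215)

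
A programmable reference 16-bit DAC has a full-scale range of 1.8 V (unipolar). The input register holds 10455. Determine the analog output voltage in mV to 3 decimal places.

LSB = 1.8 V / 2^16 = 27.47 µV.
V_out = 0 + 10455 × 2.74658e-05 V = 0.287155 V.
= 287.155 mV.

287.155 mV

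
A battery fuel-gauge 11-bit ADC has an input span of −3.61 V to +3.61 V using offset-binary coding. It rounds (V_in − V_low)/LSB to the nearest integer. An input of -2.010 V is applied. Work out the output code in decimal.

code 454

LSB = 7.22 V / 2048 = 3.525 mV.
(-2.010 − (−3.61)) / 0.00352539 = 453.850 LSBs.
round(453.850) = 454.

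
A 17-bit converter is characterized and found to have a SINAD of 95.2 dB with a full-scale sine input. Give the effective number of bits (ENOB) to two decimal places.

ENOB = (SINAD − 1.76) / 6.02 = (95.2 − 1.76)/6.02 = 15.522.

15.52 bits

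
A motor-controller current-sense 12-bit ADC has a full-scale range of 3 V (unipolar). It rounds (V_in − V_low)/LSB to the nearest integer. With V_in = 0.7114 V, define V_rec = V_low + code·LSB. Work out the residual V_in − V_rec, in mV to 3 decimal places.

LSB = 3/2^12 = 0.732 mV.
Scaled input = 971.2981 LSBs, so code = 971.
V_rec = 0 + 971·0.000732422 = 0.71118164 V.
V_in − V_rec = 0.000218359 V = 0.218 mV.

0.218 mV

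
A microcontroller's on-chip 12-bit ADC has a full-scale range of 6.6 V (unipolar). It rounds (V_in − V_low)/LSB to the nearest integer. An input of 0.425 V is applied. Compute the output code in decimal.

Full-scale span = 6.6 V; LSB = 6.6/2^12 = 1.611 mV.
(0.425 − 0) / 0.00161133 = 263.758 LSBs.
Round → code 264.

code 264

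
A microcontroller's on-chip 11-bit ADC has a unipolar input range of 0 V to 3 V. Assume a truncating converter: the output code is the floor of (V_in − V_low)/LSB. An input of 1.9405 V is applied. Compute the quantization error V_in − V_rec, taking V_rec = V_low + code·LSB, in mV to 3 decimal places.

Step size: 3 V ÷ 2^11 = 1.465 mV.
(1.9405 − 0)/0.00146484 = 1324.7147; ⌊·⌋ gives code 1324.
V_rec = 0 + 1324·0.00146484 = 1.9394531 V.
Error = 1.9405 − 1.9394531 = 0.00104688 V = 1.047 mV.

1.047 mV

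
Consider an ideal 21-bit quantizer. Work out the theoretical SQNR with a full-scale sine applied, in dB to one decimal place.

SNR ≈ 6.02·N + 1.76 dB = 6.02·21 + 1.76 = 128.18 dB.

128.2 dB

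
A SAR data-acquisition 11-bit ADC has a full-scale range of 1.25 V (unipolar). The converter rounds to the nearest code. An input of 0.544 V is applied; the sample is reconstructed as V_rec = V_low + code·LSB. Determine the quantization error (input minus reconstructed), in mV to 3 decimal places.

Step size: 1.25 V ÷ 2^11 = 0.610 mV.
(0.544 − 0)/0.000610352 = 891.2896; round gives code 891.
V_rec = 0 + 891·0.000610352 = 0.54382324 V.
V_in − V_rec = 0.000176758 V = 0.177 mV.

0.177 mV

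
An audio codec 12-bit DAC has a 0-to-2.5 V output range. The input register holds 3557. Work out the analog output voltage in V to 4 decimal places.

LSB = 2.5 V / 2^12 = 0.610 mV.
V_out = 0 + 3557 × 0.000610352 V = 2.17102 V.

2.1710 V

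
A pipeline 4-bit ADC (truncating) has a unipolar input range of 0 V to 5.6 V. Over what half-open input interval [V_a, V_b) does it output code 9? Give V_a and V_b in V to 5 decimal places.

LSB = 5.6/2^4 = 350.000 mV.
V_a = V_low + 9·LSB = 3.15 V; V_b = V_low + 10·LSB = 3.5 V.

[3.15000 V, 3.50000 V)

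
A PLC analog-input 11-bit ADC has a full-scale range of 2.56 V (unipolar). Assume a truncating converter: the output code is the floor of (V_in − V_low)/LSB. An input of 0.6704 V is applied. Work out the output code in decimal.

With 2048 levels over 2.56 V, one step is 1.250 mV.
(0.6704 − 0) / 0.00125 = 536.320 LSBs.
Floor → code 536.

code 536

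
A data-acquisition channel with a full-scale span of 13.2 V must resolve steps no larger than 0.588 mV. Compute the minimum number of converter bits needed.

Number of steps required ≥ 13.2 V / 0.588 mV = 22448.98.
Need 2^N ≥ 22448.98; 2^14 = 16384, 2^15 = 32768.
Minimum N = 15.

15 bits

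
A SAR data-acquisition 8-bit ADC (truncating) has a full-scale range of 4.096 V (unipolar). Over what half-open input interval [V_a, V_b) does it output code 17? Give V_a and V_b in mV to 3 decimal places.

LSB = 4.096/2^8 = 16.000 mV.
V_a = V_low + 17·LSB = 0.272 V; V_b = V_low + 18·LSB = 0.288 V.

[272.000 mV, 288.000 mV)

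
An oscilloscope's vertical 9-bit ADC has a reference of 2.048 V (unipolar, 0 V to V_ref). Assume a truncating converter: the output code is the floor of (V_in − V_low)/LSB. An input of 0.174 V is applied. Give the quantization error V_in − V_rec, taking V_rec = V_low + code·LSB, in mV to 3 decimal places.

2.000 mV

LSB = 2.048/2^9 = 4.000 mV.
Scaled input = 43.5000 LSBs, so code = 43.
V_rec = 0 + 43·0.004 = 0.172 V.
V_in − V_rec = 0.002 V = 2.000 mV.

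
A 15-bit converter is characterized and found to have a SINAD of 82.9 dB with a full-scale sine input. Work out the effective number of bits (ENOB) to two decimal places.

13.48 bits

ENOB = (SINAD − 1.76) / 6.02 = (82.9 − 1.76)/6.02 = 13.478.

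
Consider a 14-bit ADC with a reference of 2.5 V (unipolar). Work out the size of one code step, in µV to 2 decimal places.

152.59 µV

Full-scale span = 2.5 V.
LSB = 2.5 / 2^14 = 2.5 / 16384 = 0.000152588 V = 152.59 µV.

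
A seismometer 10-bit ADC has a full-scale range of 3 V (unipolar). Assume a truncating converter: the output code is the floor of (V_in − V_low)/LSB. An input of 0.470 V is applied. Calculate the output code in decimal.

code 160

With 1024 levels over 3 V, one step is 2.930 mV.
Input sits at 160.427 steps above V_low.
Floor → code 160.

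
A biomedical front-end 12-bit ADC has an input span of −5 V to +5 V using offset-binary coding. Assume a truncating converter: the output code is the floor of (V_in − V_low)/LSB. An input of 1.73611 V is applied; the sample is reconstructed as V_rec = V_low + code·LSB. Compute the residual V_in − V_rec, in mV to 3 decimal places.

LSB = 10/2^12 = 2.441 mV.
(V_in − V_low)/LSB = (1.73611 − (−5))/0.00244141 = 2759.1107 → code 2759 (floor).
Code 2759 maps back to (−5) + 2759×0.00244141 V = 1.7358398 V.
Difference: 0.000270156 V → 0.270 mV.

0.270 mV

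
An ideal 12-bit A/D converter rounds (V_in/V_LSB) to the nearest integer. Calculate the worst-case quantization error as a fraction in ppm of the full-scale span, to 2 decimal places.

122.07 ppm

Rounding → worst-case error = ½ LSB = V_FS/2^13, so 1e+06/8192 = 122.07 ppm of full scale.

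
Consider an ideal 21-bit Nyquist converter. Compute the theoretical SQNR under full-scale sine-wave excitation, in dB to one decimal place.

128.2 dB

SNR ≈ 6.02·N + 1.76 dB = 6.02·21 + 1.76 = 128.18 dB.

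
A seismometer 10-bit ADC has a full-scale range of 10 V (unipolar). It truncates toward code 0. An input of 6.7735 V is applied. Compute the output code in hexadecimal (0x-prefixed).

code 0x2B5 (decimal 693)

Full-scale span = 10 V; LSB = 10/2^10 = 9.766 mV.
(6.7735 − 0) / 0.00976562 = 693.606 LSBs.
So the output code is 693.
In hexadecimal (0x-prefixed): 0x2B5.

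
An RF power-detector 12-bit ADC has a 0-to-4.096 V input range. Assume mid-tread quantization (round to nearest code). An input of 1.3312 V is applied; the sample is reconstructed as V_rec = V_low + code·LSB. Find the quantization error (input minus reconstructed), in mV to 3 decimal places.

0.200 mV

LSB = 4.096/2^12 = 1.000 mV.
(1.3312 − 0)/0.001 = 1331.2000; round gives code 1331.
Code 1331 maps back to 0 + 1331×0.001 V = 1.331 V.
Error = 1.3312 − 1.331 = 0.0002 V = 0.200 mV.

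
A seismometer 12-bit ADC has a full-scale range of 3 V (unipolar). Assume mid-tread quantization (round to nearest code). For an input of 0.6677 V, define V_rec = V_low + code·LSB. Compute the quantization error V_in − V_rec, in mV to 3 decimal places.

One LSB is 3 V / 4096 = 0.732 mV.
Scaled input = 911.6331 LSBs, so code = 912.
Code 912 maps back to 0 + 912×0.000732422 V = 0.66796875 V.
V_in − V_rec = -0.00026875 V = -0.269 mV.

-0.269 mV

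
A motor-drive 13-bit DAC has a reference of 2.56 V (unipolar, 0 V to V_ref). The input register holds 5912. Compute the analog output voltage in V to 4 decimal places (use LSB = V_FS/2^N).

1.8475 V

LSB = 2.56 V / 2^13 = 312.50 µV.
V_out = 0 + 5912 × 0.0003125 V = 1.8475 V.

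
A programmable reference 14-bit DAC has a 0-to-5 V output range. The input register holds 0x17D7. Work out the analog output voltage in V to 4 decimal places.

1.8625 V

LSB = 5 V / 2^14 = 305.18 µV.
Code 0x17D7 = 6103 decimal.
V_out = 0 + 6103 × 0.000305176 V = 1.86249 V.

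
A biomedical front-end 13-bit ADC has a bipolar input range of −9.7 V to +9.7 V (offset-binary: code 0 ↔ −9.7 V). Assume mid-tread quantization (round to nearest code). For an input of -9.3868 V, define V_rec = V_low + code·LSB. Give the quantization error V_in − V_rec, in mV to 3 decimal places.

Step size: 19.4 V ÷ 2^13 = 2.368 mV.
(V_in − V_low)/LSB = (-9.3868 − (−9.7))/0.00236816 = 132.2544 → code 132 (round).
V_rec = (−9.7) + 132·0.00236816 = -9.3874023 V.
Error = -9.3868 − (−9.3874023) = 0.000602344 V = 0.602 mV.

0.602 mV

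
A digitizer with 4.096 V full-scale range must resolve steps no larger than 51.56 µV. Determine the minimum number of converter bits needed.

17 bits

Number of steps required ≥ 4.096 V / 51.56 µV = 79441.43.
Need 2^N ≥ 79441.43; 2^16 = 65536, 2^17 = 131072.
Minimum N = 17.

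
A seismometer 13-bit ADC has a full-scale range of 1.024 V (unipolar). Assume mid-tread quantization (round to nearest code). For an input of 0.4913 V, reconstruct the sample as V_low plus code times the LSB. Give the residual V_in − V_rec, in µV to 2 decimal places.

LSB = 1.024/2^13 = 125.00 µV.
(0.4913 − 0)/0.000125 = 3930.4000; round gives code 3930.
Code 3930 maps back to 0 + 3930×0.000125 V = 0.49125 V.
V_in − V_rec = 5e-05 V = 50.00 µV.

50.00 µV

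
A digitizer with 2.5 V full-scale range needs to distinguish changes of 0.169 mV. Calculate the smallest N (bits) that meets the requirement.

Number of steps required ≥ 2.5 V / 0.169 mV = 14792.90.
Need 2^N ≥ 14792.90; 2^13 = 8192, 2^14 = 16384.
Minimum N = 14.

14 bits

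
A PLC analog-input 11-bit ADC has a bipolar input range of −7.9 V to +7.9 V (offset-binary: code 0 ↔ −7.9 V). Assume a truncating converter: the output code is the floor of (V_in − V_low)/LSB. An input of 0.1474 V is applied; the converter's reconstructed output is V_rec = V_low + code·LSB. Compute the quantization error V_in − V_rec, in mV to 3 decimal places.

0.818 mV

One LSB is 15.8 V / 2048 = 7.715 mV.
(V_in − V_low)/LSB = (0.1474 − (−7.9))/0.00771484 = 1043.1060 → code 1043 (floor).
Code 1043 maps back to (−7.9) + 1043×0.00771484 V = 0.14658203 V.
Error = 0.1474 − 0.14658203 = 0.000817969 V = 0.818 mV.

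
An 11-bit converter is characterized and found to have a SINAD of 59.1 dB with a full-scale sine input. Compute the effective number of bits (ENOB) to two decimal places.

ENOB = (SINAD − 1.76) / 6.02 = (59.1 − 1.76)/6.02 = 9.525.

9.52 bits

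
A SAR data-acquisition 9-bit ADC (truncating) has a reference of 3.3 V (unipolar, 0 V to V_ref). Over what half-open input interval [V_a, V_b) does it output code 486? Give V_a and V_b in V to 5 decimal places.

LSB = 3.3/2^9 = 6.445 mV.
V_a = V_low + 486·LSB = 3.13242 V; V_b = V_low + 487·LSB = 3.13887 V.

[3.13242 V, 3.13887 V)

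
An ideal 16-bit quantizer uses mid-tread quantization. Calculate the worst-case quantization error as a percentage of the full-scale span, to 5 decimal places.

0.00076 %

Rounding → worst-case error = ½ LSB = V_FS/2^17, so 100/131072 = 0.000762939 % of full scale.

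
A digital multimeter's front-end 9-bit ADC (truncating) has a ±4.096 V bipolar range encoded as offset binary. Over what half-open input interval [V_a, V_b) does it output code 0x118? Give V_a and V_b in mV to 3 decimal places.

[384.000 mV, 400.000 mV)

LSB = 8.192/2^9 = 16.000 mV.
Code 0x118 = 280 decimal.
V_a = V_low + 280·LSB = 0.384 V; V_b = V_low + 281·LSB = 0.4 V.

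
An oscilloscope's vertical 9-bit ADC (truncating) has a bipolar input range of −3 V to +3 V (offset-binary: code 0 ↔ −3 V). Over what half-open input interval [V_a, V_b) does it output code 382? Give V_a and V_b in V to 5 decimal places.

LSB = 6/2^9 = 11.719 mV.
V_a = V_low + 382·LSB = 1.47656 V; V_b = V_low + 383·LSB = 1.48828 V.

[1.47656 V, 1.48828 V)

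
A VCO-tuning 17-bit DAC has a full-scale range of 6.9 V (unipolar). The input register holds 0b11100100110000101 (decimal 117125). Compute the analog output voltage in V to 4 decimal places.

6.1658 V

LSB = 6.9 V / 2^17 = 52.64 µV.
Code 0b11100100110000101 = 117125 decimal.
V_out = 0 + 117125 × 5.26428e-05 V = 6.16579 V.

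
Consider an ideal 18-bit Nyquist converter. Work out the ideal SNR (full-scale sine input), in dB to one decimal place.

SNR ≈ 6.02·N + 1.76 dB = 6.02·18 + 1.76 = 110.12 dB.

110.1 dB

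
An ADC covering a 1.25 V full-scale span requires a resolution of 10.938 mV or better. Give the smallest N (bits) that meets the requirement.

Number of steps required ≥ 1.25 V / 10.938 mV = 114.28.
Need 2^N ≥ 114.28; 2^6 = 64, 2^7 = 128.
Minimum N = 7.

7 bits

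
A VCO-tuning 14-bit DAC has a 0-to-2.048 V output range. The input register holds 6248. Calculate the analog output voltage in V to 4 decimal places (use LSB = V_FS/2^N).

0.7810 V

LSB = 2.048 V / 2^14 = 125.00 µV.
V_out = 0 + 6248 × 0.000125 V = 0.781 V.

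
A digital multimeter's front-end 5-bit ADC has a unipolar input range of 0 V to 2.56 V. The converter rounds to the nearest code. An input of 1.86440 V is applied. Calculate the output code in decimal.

code 23

LSB = 2.56 V / 32 = 80.000 mV.
(V_in − V_low)/LSB = (1.86440 − 0) / 0.08 = 23.305.
round(23.305) = 23.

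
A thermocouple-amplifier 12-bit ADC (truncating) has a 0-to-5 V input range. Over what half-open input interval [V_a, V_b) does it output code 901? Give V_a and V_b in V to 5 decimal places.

LSB = 5/2^12 = 1.221 mV.
V_a = V_low + 901·LSB = 1.09985 V; V_b = V_low + 902·LSB = 1.10107 V.

[1.09985 V, 1.10107 V)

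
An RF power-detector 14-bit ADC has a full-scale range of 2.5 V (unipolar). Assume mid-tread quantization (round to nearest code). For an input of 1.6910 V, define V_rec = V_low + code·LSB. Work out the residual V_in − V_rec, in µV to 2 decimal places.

21.00 µV

LSB = 2.5/2^14 = 152.59 µV.
(V_in − V_low)/LSB = (1.6910 − 0)/0.000152588 = 11082.1376 → code 11082 (round).
Code 11082 maps back to 0 + 11082×0.000152588 V = 1.690979 V.
Difference: 2.09961e-05 V → 21.00 µV.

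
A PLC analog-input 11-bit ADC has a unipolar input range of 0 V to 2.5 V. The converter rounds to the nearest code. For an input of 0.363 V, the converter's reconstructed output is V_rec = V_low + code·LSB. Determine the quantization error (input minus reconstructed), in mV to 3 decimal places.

0.451 mV

LSB = 2.5/2^11 = 1.221 mV.
Scaled input = 297.3696 LSBs, so code = 297.
V_rec = 0 + 297·0.0012207 = 0.36254883 V.
Error = 0.363 − 0.36254883 = 0.000451172 V = 0.451 mV.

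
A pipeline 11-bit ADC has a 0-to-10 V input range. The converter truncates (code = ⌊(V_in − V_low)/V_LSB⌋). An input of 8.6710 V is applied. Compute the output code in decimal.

With 2048 levels over 10 V, one step is 4.883 mV.
Input sits at 1775.821 steps above V_low.
So the output code is 1775.

code 1775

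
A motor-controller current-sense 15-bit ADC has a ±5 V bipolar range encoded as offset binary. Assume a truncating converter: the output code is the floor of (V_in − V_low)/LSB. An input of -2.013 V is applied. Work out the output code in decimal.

code 9787

With 32768 levels over 10 V, one step is 305.18 µV.
Input sits at 9787.802 steps above V_low.
Floor → code 9787.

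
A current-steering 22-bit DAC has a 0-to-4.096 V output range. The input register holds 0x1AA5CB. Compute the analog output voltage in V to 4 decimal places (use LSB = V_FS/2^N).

LSB = 4.096 V / 2^22 = 0.98 µV.
Code 0x1AA5CB = 1746379 decimal.
V_out = 0 + 1746379 × 9.76563e-07 V = 1.70545 V.

1.7054 V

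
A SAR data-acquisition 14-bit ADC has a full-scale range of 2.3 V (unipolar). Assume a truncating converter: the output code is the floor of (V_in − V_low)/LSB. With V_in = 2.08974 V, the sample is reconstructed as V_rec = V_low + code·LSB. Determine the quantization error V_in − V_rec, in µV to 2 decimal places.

30.53 µV

LSB = 2.3/2^14 = 140.38 µV.
Scaled input = 14886.2175 LSBs, so code = 14886.
V_rec = 0 + 14886·0.000140381 = 2.0897095 V.
Difference: 3.05273e-05 V → 30.53 µV.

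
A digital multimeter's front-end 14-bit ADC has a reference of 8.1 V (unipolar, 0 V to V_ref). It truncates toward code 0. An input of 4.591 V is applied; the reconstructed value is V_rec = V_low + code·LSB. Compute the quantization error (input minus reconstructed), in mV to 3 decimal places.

Step size: 8.1 V ÷ 2^14 = 494.38 µV.
(V_in − V_low)/LSB = (4.591 − 0)/0.000494385 = 9286.2894 → code 9286 (floor).
Reconstructed: 4.5908569 V.
V_in − V_rec = 0.000143066 V = 0.143 mV.

0.143 mV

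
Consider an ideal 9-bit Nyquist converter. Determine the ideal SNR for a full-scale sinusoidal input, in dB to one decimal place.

55.9 dB

SNR ≈ 6.02·N + 1.76 dB = 6.02·9 + 1.76 = 55.94 dB.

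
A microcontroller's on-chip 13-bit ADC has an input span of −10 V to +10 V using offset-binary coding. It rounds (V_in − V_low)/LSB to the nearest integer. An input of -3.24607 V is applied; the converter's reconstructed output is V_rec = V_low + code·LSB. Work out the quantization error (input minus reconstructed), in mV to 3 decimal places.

Step size: 20 V ÷ 2^13 = 2.441 mV.
(-3.24607 − (−10))/0.00244141 = 2766.4097; round gives code 2766.
Code 2766 maps back to (−10) + 2766×0.00244141 V = -3.2470703 V.
Difference: 0.00100031 V → 1.000 mV.

1.000 mV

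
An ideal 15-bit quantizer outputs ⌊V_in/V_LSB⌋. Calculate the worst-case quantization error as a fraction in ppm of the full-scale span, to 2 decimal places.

30.52 ppm

Truncating → worst-case error = 1 LSB = V_FS/2^15, so 1e+06/32768 = 30.5176 ppm of full scale.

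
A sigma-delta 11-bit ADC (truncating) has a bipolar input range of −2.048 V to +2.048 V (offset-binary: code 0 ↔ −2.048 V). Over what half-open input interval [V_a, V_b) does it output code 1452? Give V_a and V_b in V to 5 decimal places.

LSB = 4.096/2^11 = 2.000 mV.
V_a = V_low + 1452·LSB = 0.856 V; V_b = V_low + 1453·LSB = 0.858 V.

[0.85600 V, 0.85800 V)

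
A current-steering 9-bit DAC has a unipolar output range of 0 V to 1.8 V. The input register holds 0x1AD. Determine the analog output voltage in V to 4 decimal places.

LSB = 1.8 V / 2^9 = 3.516 mV.
Code 0x1AD = 429 decimal.
V_out = 0 + 429 × 0.00351563 V = 1.5082 V.

1.5082 V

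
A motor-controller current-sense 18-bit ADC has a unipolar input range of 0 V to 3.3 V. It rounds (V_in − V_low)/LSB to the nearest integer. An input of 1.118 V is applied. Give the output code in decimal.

code 88811

LSB = 3.3 V / 262144 = 12.59 µV.
(1.118 − 0) / 1.25885e-05 = 88811.210 LSBs.
So the output code is 88811.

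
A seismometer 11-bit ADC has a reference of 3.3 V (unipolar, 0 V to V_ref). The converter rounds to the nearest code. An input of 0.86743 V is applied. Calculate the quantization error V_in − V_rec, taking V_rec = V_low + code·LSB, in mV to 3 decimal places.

One LSB is 3.3 V / 2048 = 1.611 mV.
Scaled input = 538.3323 LSBs, so code = 538.
Code 538 maps back to 0 + 538×0.00161133 V = 0.86689453 V.
V_in − V_rec = 0.000535469 V = 0.535 mV.

0.535 mV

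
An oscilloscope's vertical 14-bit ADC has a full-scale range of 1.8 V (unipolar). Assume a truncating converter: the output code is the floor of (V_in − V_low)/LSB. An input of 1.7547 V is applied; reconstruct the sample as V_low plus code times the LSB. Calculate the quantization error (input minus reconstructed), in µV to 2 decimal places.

One LSB is 1.8 V / 16384 = 109.86 µV.
Scaled input = 15971.6693 LSBs, so code = 15971.
Code 15971 maps back to 0 + 15971×0.000109863 V = 1.7546265 V.
Difference: 7.35352e-05 V → 73.54 µV.

73.54 µV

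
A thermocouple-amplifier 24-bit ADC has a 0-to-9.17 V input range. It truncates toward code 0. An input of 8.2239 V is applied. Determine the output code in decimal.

code 15046253

With 16777216 levels over 9.17 V, one step is 0.55 µV.
(V_in − V_low)/LSB = (8.2239 − 0) / 5.46575e-07 = 15046253.725.
⌊·⌋(15046253.725) = 15046253.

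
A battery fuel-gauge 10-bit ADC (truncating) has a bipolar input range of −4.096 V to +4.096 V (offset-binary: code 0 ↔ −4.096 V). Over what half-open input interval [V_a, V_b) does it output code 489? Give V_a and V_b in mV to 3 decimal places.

[-184.000 mV, -176.000 mV)

LSB = 8.192/2^10 = 8.000 mV.
V_a = V_low + 489·LSB = -0.184 V; V_b = V_low + 490·LSB = -0.176 V.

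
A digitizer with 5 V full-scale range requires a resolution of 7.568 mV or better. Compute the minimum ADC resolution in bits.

10 bits

Number of steps required ≥ 5 V / 7.568 mV = 660.68.
Need 2^N ≥ 660.68; 2^9 = 512, 2^10 = 1024.
Minimum N = 10.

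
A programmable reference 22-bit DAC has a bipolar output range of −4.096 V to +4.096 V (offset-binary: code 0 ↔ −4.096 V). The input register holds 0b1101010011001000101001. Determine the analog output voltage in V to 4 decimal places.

2.7131 V

LSB = 8.192 V / 2^22 = 1.95 µV.
Code 0b1101010011001000101001 = 3486249 decimal.
V_out = (−4.096) + 3486249 × 1.95313e-06 V = 2.71308 V.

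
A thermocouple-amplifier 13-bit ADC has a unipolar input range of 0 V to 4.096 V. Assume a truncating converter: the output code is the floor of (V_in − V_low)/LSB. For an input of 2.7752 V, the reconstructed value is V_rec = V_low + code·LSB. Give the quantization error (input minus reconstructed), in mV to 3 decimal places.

0.200 mV

LSB = 4.096/2^13 = 0.500 mV.
(2.7752 − 0)/0.0005 = 5550.4000; ⌊·⌋ gives code 5550.
V_rec = 0 + 5550·0.0005 = 2.775 V.
Error = 2.7752 − 2.775 = 0.0002 V = 0.200 mV.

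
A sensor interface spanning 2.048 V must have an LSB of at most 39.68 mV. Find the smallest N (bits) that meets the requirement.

Number of steps required ≥ 2.048 V / 39.68 mV = 51.61.
Need 2^N ≥ 51.61; 2^5 = 32, 2^6 = 64.
Minimum N = 6.

6 bits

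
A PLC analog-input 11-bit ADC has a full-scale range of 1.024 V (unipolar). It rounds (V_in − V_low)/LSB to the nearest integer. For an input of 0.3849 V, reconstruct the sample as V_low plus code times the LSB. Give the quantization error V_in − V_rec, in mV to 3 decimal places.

LSB = 1.024/2^11 = 0.500 mV.
(0.3849 − 0)/0.0005 = 769.8000; round gives code 770.
Code 770 maps back to 0 + 770×0.0005 V = 0.385 V.
Difference: -0.0001 V → -0.100 mV.

-0.100 mV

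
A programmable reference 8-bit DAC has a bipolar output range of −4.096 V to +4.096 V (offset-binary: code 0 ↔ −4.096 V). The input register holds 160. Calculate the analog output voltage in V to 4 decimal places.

LSB = 8.192 V / 2^8 = 32.000 mV.
V_out = (−4.096) + 160 × 0.032 V = 1.024 V.

1.0240 V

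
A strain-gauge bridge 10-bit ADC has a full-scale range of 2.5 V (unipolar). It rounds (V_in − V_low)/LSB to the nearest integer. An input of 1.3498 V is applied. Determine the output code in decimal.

LSB = 2.5 V / 1024 = 2.441 mV.
(1.3498 − 0) / 0.00244141 = 552.878 LSBs.
Round → code 553.

code 553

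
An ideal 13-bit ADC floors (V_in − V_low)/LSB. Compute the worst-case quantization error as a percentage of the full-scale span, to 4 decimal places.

0.0122 %

Truncating → worst-case error = 1 LSB = V_FS/2^13, so 100/8192 = 0.012207 % of full scale.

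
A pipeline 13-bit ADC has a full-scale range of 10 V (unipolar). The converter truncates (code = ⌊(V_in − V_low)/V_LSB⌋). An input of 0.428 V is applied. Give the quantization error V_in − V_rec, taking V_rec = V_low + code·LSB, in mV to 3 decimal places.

Step size: 10 V ÷ 2^13 = 1.221 mV.
(V_in − V_low)/LSB = (0.428 − 0)/0.0012207 = 350.6176 → code 350 (floor).
Code 350 maps back to 0 + 350×0.0012207 V = 0.42724609 V.
Difference: 0.000753906 V → 0.754 mV.

0.754 mV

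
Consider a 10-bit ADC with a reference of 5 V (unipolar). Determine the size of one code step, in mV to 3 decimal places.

4.883 mV

Full-scale span = 5 V.
LSB = 5 / 2^10 = 5 / 1024 = 0.00488281 V = 4.883 mV.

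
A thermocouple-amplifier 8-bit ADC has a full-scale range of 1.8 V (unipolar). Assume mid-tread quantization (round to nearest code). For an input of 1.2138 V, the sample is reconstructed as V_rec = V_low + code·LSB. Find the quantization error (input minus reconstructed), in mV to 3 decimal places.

-2.606 mV

LSB = 1.8/2^8 = 7.031 mV.
(V_in − V_low)/LSB = (1.2138 − 0)/0.00703125 = 172.6293 → code 173 (round).
Reconstructed: 1.2164062 V.
Difference: -0.00260625 V → -2.606 mV.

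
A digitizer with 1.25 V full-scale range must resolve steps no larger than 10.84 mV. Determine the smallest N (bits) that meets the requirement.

Number of steps required ≥ 1.25 V / 10.84 mV = 115.31.
Need 2^N ≥ 115.31; 2^6 = 64, 2^7 = 128.
Minimum N = 7.

7 bits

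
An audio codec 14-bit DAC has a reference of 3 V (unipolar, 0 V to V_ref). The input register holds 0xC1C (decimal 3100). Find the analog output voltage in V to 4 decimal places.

0.5676 V

LSB = 3 V / 2^14 = 183.11 µV.
Code 0xC1C = 3100 decimal.
V_out = 0 + 3100 × 0.000183105 V = 0.567627 V.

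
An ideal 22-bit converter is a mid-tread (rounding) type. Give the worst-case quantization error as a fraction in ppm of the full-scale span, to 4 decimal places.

0.1192 ppm

Rounding → worst-case error = ½ LSB = V_FS/2^23, so 1e+06/8388608 = 0.119209 ppm of full scale.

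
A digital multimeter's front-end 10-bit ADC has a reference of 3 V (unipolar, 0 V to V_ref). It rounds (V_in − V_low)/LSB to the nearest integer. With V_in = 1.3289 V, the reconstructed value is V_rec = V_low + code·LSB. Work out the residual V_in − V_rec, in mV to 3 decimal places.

Step size: 3 V ÷ 2^10 = 2.930 mV.
(V_in − V_low)/LSB = (1.3289 − 0)/0.00292969 = 453.5979 → code 454 (round).
Reconstructed: 1.3300781 V.
V_in − V_rec = -0.00117812 V = -1.178 mV.

-1.178 mV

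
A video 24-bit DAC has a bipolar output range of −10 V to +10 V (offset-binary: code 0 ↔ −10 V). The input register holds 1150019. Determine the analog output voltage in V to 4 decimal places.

-8.6291 V

LSB = 20 V / 2^24 = 1.19 µV.
V_out = (−10) + 1150019 × 1.19209e-06 V = -8.62907 V.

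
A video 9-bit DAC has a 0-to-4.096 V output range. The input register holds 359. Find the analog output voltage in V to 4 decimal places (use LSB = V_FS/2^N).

LSB = 4.096 V / 2^9 = 8.000 mV.
V_out = 0 + 359 × 0.008 V = 2.872 V.

2.8720 V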